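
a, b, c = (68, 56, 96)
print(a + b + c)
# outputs 220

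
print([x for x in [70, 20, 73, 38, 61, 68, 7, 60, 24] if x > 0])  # [70, 20, 73, 38, 61, 68, 7, 60, 24]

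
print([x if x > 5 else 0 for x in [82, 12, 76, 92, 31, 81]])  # [82, 12, 76, 92, 31, 81]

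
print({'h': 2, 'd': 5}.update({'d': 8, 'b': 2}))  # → None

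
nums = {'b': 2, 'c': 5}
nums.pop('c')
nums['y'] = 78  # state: {'b': 2, 'y': 78}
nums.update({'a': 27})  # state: {'b': 2, 'y': 78, 'a': 27}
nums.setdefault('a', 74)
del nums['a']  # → {'b': 2, 'y': 78}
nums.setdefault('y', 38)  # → 78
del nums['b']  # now {'y': 78}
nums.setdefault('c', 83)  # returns 83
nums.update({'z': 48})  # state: {'y': 78, 'c': 83, 'z': 48}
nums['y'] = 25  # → {'y': 25, 'c': 83, 'z': 48}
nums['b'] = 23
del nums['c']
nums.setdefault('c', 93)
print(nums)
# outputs {'y': 25, 'z': 48, 'b': 23, 'c': 93}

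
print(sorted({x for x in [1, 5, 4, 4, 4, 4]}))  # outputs [1, 4, 5]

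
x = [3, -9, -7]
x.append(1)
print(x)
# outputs [3, -9, -7, 1]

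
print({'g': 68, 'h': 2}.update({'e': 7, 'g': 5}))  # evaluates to None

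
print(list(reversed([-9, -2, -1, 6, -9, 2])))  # [2, -9, 6, -1, -2, -9]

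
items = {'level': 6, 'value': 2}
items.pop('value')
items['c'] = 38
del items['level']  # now {'c': 38}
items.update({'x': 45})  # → {'c': 38, 'x': 45}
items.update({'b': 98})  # {'c': 38, 'x': 45, 'b': 98}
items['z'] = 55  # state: {'c': 38, 'x': 45, 'b': 98, 'z': 55}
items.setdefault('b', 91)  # 98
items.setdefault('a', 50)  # 50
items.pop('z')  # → 55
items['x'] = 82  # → {'c': 38, 'x': 82, 'b': 98, 'a': 50}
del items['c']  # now {'x': 82, 'b': 98, 'a': 50}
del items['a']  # {'x': 82, 'b': 98}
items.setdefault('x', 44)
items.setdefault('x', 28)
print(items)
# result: {'x': 82, 'b': 98}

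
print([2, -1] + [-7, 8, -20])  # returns [2, -1, -7, 8, -20]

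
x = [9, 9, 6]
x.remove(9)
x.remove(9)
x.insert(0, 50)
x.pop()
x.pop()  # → 50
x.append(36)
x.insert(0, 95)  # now [95, 36]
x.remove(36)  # [95]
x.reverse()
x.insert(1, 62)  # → [95, 62]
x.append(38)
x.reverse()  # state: [38, 62, 95]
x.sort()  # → [38, 62, 95]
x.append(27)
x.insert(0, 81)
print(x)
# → [81, 38, 62, 95, 27]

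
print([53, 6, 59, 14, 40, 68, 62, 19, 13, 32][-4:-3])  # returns [62]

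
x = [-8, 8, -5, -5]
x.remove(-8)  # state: [8, -5, -5]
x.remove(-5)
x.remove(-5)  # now [8]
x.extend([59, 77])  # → [8, 59, 77]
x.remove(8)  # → [59, 77]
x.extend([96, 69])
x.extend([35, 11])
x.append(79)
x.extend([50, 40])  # [59, 77, 96, 69, 35, 11, 79, 50, 40]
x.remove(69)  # [59, 77, 96, 35, 11, 79, 50, 40]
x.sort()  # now [11, 35, 40, 50, 59, 77, 79, 96]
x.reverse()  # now [96, 79, 77, 59, 50, 40, 35, 11]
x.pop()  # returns 11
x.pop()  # 35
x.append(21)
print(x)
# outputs [96, 79, 77, 59, 50, 40, 21]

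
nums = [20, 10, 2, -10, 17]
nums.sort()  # [-10, 2, 10, 17, 20]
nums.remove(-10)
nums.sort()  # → [2, 10, 17, 20]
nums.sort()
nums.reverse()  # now [20, 17, 10, 2]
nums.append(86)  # [20, 17, 10, 2, 86]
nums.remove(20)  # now [17, 10, 2, 86]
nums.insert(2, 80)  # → [17, 10, 80, 2, 86]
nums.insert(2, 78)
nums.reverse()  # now [86, 2, 80, 78, 10, 17]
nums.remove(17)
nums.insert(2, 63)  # [86, 2, 63, 80, 78, 10]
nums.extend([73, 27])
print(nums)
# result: [86, 2, 63, 80, 78, 10, 73, 27]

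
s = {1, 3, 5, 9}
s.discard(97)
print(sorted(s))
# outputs [1, 3, 5, 9]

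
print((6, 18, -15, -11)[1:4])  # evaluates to (18, -15, -11)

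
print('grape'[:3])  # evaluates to gra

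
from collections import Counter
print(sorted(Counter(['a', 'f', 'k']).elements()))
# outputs ['a', 'f', 'k']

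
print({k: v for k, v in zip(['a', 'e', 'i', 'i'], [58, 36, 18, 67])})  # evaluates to {'a': 58, 'e': 36, 'i': 67}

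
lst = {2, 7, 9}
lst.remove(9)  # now {2, 7}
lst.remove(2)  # {7}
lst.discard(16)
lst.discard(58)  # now {7}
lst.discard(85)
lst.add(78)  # {7, 78}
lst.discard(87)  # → {7, 78}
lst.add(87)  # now {7, 78, 87}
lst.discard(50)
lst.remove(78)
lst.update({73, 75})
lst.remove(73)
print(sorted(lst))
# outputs [7, 75, 87]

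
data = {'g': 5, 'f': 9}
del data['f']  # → {'g': 5}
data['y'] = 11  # {'g': 5, 'y': 11}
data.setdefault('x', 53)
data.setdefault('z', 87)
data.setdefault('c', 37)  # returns 37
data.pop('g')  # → 5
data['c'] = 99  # {'y': 11, 'x': 53, 'z': 87, 'c': 99}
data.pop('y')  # 11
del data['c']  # {'x': 53, 'z': 87}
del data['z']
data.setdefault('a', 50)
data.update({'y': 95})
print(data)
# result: {'x': 53, 'a': 50, 'y': 95}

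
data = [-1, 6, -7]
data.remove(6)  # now [-1, -7]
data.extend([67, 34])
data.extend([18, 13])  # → [-1, -7, 67, 34, 18, 13]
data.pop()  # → 13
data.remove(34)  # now [-1, -7, 67, 18]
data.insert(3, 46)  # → [-1, -7, 67, 46, 18]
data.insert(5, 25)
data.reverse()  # [25, 18, 46, 67, -7, -1]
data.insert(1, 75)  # [25, 75, 18, 46, 67, -7, -1]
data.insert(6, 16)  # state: [25, 75, 18, 46, 67, -7, 16, -1]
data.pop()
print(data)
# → [25, 75, 18, 46, 67, -7, 16]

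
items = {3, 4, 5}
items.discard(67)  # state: {3, 4, 5}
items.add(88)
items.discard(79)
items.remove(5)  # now {3, 4, 88}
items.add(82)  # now {3, 4, 82, 88}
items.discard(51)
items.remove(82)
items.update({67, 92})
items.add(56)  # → {3, 4, 56, 67, 88, 92}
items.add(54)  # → {3, 4, 54, 56, 67, 88, 92}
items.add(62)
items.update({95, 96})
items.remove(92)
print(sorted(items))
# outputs [3, 4, 54, 56, 62, 67, 88, 95, 96]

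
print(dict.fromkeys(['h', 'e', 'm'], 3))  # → {'h': 3, 'e': 3, 'm': 3}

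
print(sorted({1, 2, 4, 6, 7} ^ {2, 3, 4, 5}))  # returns [1, 3, 5, 6, 7]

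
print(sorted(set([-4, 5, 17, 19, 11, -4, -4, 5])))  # [-4, 5, 11, 17, 19]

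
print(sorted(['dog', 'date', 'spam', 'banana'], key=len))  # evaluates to ['dog', 'date', 'spam', 'banana']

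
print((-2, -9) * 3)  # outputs (-2, -9, -2, -9, -2, -9)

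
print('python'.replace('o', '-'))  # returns pyth-n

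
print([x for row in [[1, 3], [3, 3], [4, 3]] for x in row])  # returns [1, 3, 3, 3, 4, 3]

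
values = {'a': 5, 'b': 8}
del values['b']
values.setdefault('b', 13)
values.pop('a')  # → 5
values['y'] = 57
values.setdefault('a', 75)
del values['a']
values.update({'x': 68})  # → {'b': 13, 'y': 57, 'x': 68}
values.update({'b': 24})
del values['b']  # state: {'y': 57, 'x': 68}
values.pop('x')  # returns 68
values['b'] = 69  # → {'y': 57, 'b': 69}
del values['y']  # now {'b': 69}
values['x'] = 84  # {'b': 69, 'x': 84}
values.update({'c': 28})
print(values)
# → {'b': 69, 'x': 84, 'c': 28}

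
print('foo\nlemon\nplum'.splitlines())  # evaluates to ['foo', 'lemon', 'plum']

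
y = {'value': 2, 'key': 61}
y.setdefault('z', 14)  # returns 14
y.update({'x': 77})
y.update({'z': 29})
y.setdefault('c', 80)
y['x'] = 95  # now {'value': 2, 'key': 61, 'z': 29, 'x': 95, 'c': 80}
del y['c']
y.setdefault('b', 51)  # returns 51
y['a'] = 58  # {'value': 2, 'key': 61, 'z': 29, 'x': 95, 'b': 51, 'a': 58}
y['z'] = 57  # {'value': 2, 'key': 61, 'z': 57, 'x': 95, 'b': 51, 'a': 58}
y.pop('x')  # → 95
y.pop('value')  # 2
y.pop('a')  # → 58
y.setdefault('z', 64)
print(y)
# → {'key': 61, 'z': 57, 'b': 51}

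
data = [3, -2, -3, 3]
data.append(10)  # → [3, -2, -3, 3, 10]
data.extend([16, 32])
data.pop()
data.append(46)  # [3, -2, -3, 3, 10, 16, 46]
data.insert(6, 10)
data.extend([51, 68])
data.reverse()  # [68, 51, 46, 10, 16, 10, 3, -3, -2, 3]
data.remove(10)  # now [68, 51, 46, 16, 10, 3, -3, -2, 3]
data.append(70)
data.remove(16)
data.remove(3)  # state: [68, 51, 46, 10, -3, -2, 3, 70]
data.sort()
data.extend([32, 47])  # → [-3, -2, 3, 10, 46, 51, 68, 70, 32, 47]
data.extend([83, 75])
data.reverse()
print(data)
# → [75, 83, 47, 32, 70, 68, 51, 46, 10, 3, -2, -3]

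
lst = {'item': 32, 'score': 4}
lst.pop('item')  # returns 32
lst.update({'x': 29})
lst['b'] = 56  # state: {'score': 4, 'x': 29, 'b': 56}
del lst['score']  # {'x': 29, 'b': 56}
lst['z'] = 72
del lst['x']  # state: {'b': 56, 'z': 72}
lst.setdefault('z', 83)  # 72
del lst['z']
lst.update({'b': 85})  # {'b': 85}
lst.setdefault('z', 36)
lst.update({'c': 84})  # {'b': 85, 'z': 36, 'c': 84}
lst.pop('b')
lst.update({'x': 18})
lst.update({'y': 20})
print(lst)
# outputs {'z': 36, 'c': 84, 'x': 18, 'y': 20}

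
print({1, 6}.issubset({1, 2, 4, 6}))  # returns True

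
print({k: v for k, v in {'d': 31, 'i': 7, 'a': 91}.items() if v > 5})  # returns {'d': 31, 'i': 7, 'a': 91}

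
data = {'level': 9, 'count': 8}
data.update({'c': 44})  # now {'level': 9, 'count': 8, 'c': 44}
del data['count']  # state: {'level': 9, 'c': 44}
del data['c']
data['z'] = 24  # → {'level': 9, 'z': 24}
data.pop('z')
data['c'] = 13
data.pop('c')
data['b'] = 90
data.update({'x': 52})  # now {'level': 9, 'b': 90, 'x': 52}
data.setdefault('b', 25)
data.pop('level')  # 9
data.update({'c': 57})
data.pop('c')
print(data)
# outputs {'b': 90, 'x': 52}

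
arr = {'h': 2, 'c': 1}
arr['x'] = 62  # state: {'h': 2, 'c': 1, 'x': 62}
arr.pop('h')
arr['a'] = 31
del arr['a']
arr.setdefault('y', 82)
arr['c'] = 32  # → {'c': 32, 'x': 62, 'y': 82}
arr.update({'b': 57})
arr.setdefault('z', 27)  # 27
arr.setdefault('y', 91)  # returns 82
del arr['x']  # {'c': 32, 'y': 82, 'b': 57, 'z': 27}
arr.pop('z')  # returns 27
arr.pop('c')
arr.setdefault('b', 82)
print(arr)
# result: {'y': 82, 'b': 57}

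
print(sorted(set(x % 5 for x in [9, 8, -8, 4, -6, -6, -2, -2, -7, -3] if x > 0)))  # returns [3, 4]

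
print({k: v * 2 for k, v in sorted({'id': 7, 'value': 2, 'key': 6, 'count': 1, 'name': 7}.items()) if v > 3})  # {'id': 14, 'key': 12, 'name': 14}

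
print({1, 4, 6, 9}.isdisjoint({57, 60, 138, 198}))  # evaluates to True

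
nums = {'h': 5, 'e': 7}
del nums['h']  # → {'e': 7}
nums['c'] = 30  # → {'e': 7, 'c': 30}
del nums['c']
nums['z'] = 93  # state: {'e': 7, 'z': 93}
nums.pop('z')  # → 93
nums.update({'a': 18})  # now {'e': 7, 'a': 18}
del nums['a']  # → {'e': 7}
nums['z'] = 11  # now {'e': 7, 'z': 11}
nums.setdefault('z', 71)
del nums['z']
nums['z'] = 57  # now {'e': 7, 'z': 57}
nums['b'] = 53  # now {'e': 7, 'z': 57, 'b': 53}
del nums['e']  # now {'z': 57, 'b': 53}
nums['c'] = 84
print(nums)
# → {'z': 57, 'b': 53, 'c': 84}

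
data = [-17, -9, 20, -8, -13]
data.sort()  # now [-17, -13, -9, -8, 20]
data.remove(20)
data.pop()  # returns -8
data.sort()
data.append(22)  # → [-17, -13, -9, 22]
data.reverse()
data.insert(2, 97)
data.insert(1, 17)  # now [22, 17, -9, 97, -13, -17]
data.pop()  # -17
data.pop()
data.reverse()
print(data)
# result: [97, -9, 17, 22]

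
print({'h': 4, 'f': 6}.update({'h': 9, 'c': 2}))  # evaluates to None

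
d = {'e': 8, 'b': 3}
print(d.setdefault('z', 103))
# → 103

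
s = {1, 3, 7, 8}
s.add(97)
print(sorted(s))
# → [1, 3, 7, 8, 97]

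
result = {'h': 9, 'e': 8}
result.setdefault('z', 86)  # 86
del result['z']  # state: {'h': 9, 'e': 8}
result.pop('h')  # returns 9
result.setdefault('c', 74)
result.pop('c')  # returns 74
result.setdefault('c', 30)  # 30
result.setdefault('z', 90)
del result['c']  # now {'e': 8, 'z': 90}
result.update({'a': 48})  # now {'e': 8, 'z': 90, 'a': 48}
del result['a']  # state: {'e': 8, 'z': 90}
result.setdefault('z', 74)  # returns 90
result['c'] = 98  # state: {'e': 8, 'z': 90, 'c': 98}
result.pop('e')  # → 8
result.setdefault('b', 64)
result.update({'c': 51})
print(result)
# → {'z': 90, 'c': 51, 'b': 64}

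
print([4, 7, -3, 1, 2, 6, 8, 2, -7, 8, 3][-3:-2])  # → [-7]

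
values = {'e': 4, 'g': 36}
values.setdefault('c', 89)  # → 89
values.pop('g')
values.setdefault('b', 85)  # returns 85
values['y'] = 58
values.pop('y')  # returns 58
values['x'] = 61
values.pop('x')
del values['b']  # {'e': 4, 'c': 89}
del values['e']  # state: {'c': 89}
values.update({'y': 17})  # {'c': 89, 'y': 17}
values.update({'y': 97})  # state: {'c': 89, 'y': 97}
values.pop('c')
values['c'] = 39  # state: {'y': 97, 'c': 39}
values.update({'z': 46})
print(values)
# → {'y': 97, 'c': 39, 'z': 46}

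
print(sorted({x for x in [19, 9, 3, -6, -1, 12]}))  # [-6, -1, 3, 9, 12, 19]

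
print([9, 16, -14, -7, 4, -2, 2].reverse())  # None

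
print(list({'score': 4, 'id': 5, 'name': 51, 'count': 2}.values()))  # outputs [4, 5, 51, 2]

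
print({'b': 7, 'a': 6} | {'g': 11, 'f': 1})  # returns {'b': 7, 'a': 6, 'g': 11, 'f': 1}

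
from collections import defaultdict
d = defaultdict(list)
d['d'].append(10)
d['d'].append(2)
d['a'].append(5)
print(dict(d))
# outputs {'d': [10, 2], 'a': [5]}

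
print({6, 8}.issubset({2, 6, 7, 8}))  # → True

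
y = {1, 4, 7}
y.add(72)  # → {1, 4, 7, 72}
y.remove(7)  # {1, 4, 72}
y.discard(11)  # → {1, 4, 72}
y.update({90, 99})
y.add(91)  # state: {1, 4, 72, 90, 91, 99}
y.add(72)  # {1, 4, 72, 90, 91, 99}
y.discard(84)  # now {1, 4, 72, 90, 91, 99}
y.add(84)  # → {1, 4, 72, 84, 90, 91, 99}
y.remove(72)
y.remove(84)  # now {1, 4, 90, 91, 99}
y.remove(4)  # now {1, 90, 91, 99}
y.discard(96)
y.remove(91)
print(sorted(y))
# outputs [1, 90, 99]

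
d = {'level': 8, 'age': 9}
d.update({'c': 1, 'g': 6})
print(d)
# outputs {'level': 8, 'age': 9, 'c': 1, 'g': 6}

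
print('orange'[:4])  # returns oran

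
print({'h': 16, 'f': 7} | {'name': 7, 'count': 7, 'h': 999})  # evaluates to {'h': 999, 'f': 7, 'name': 7, 'count': 7}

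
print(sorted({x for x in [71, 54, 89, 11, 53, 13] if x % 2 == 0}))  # [54]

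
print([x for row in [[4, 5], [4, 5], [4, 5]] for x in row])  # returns [4, 5, 4, 5, 4, 5]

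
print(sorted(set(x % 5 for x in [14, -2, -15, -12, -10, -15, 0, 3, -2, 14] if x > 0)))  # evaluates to [3, 4]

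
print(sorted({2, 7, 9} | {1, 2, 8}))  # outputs [1, 2, 7, 8, 9]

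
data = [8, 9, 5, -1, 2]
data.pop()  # 2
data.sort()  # [-1, 5, 8, 9]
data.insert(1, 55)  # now [-1, 55, 5, 8, 9]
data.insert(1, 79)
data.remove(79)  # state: [-1, 55, 5, 8, 9]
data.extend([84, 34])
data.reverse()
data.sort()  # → [-1, 5, 8, 9, 34, 55, 84]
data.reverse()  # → [84, 55, 34, 9, 8, 5, -1]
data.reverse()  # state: [-1, 5, 8, 9, 34, 55, 84]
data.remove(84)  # [-1, 5, 8, 9, 34, 55]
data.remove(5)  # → [-1, 8, 9, 34, 55]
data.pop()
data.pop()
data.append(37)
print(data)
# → [-1, 8, 9, 37]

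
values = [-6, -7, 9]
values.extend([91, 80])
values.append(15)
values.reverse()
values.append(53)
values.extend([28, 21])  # [15, 80, 91, 9, -7, -6, 53, 28, 21]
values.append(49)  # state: [15, 80, 91, 9, -7, -6, 53, 28, 21, 49]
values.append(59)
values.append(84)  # [15, 80, 91, 9, -7, -6, 53, 28, 21, 49, 59, 84]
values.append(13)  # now [15, 80, 91, 9, -7, -6, 53, 28, 21, 49, 59, 84, 13]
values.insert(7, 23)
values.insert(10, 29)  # [15, 80, 91, 9, -7, -6, 53, 23, 28, 21, 29, 49, 59, 84, 13]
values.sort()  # [-7, -6, 9, 13, 15, 21, 23, 28, 29, 49, 53, 59, 80, 84, 91]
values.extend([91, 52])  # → [-7, -6, 9, 13, 15, 21, 23, 28, 29, 49, 53, 59, 80, 84, 91, 91, 52]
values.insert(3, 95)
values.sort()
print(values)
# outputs [-7, -6, 9, 13, 15, 21, 23, 28, 29, 49, 52, 53, 59, 80, 84, 91, 91, 95]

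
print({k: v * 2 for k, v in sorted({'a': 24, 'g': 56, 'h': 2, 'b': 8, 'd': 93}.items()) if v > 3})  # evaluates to {'a': 48, 'b': 16, 'd': 186, 'g': 112}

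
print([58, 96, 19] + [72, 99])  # [58, 96, 19, 72, 99]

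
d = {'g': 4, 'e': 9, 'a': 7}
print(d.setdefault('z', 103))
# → 103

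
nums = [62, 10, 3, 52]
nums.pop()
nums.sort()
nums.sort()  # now [3, 10, 62]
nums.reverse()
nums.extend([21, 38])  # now [62, 10, 3, 21, 38]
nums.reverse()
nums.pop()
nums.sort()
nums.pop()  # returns 38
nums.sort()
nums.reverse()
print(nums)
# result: [21, 10, 3]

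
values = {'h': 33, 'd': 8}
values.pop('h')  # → 33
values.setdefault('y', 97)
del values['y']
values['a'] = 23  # {'d': 8, 'a': 23}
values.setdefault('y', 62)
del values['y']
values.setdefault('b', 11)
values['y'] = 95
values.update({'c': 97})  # {'d': 8, 'a': 23, 'b': 11, 'y': 95, 'c': 97}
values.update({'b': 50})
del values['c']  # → {'d': 8, 'a': 23, 'b': 50, 'y': 95}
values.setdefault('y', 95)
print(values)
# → {'d': 8, 'a': 23, 'b': 50, 'y': 95}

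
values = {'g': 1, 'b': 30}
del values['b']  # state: {'g': 1}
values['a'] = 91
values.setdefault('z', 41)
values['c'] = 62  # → {'g': 1, 'a': 91, 'z': 41, 'c': 62}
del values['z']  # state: {'g': 1, 'a': 91, 'c': 62}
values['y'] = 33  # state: {'g': 1, 'a': 91, 'c': 62, 'y': 33}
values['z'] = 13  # {'g': 1, 'a': 91, 'c': 62, 'y': 33, 'z': 13}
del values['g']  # {'a': 91, 'c': 62, 'y': 33, 'z': 13}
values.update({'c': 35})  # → {'a': 91, 'c': 35, 'y': 33, 'z': 13}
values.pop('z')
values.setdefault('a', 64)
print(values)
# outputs {'a': 91, 'c': 35, 'y': 33}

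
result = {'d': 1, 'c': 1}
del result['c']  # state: {'d': 1}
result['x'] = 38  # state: {'d': 1, 'x': 38}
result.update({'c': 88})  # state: {'d': 1, 'x': 38, 'c': 88}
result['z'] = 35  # {'d': 1, 'x': 38, 'c': 88, 'z': 35}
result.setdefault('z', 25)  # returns 35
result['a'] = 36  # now {'d': 1, 'x': 38, 'c': 88, 'z': 35, 'a': 36}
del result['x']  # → {'d': 1, 'c': 88, 'z': 35, 'a': 36}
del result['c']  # {'d': 1, 'z': 35, 'a': 36}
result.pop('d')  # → 1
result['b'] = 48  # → {'z': 35, 'a': 36, 'b': 48}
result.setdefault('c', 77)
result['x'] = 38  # {'z': 35, 'a': 36, 'b': 48, 'c': 77, 'x': 38}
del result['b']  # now {'z': 35, 'a': 36, 'c': 77, 'x': 38}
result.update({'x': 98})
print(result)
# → {'z': 35, 'a': 36, 'c': 77, 'x': 98}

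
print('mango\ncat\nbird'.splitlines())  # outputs ['mango', 'cat', 'bird']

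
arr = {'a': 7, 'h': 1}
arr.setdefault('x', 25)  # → 25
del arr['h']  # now {'a': 7, 'x': 25}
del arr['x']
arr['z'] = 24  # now {'a': 7, 'z': 24}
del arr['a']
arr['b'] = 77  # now {'z': 24, 'b': 77}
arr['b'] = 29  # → {'z': 24, 'b': 29}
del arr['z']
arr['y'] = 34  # {'b': 29, 'y': 34}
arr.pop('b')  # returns 29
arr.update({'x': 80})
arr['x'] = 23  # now {'y': 34, 'x': 23}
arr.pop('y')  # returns 34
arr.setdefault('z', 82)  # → 82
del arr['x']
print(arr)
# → {'z': 82}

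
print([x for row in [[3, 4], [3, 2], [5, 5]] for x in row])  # [3, 4, 3, 2, 5, 5]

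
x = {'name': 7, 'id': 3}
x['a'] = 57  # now {'name': 7, 'id': 3, 'a': 57}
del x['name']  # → {'id': 3, 'a': 57}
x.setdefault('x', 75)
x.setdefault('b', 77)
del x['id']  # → {'a': 57, 'x': 75, 'b': 77}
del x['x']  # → {'a': 57, 'b': 77}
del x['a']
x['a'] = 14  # {'b': 77, 'a': 14}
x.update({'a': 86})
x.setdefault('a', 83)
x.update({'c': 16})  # {'b': 77, 'a': 86, 'c': 16}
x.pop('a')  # 86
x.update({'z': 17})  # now {'b': 77, 'c': 16, 'z': 17}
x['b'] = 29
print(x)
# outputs {'b': 29, 'c': 16, 'z': 17}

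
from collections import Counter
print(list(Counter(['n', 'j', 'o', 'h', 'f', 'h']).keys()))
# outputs ['n', 'j', 'o', 'h', 'f']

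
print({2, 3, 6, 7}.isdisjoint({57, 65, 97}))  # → True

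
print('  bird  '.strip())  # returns bird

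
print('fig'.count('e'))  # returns 0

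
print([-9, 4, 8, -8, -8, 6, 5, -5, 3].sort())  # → None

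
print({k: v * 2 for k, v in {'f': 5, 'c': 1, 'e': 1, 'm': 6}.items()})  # {'f': 10, 'c': 2, 'e': 2, 'm': 12}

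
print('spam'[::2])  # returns sa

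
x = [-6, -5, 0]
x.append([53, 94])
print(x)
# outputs [-6, -5, 0, [53, 94]]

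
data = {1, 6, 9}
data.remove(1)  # {6, 9}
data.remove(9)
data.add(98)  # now {6, 98}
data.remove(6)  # {98}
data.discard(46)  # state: {98}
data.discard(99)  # {98}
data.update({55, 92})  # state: {55, 92, 98}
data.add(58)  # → {55, 58, 92, 98}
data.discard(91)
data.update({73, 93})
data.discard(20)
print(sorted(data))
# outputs [55, 58, 73, 92, 93, 98]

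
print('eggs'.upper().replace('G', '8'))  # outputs E88S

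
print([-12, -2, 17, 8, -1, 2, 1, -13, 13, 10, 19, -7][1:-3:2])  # [-2, 8, 2, -13]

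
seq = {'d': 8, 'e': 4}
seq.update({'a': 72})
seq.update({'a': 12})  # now {'d': 8, 'e': 4, 'a': 12}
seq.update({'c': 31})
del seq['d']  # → {'e': 4, 'a': 12, 'c': 31}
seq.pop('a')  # 12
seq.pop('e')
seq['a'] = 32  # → {'c': 31, 'a': 32}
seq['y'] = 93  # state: {'c': 31, 'a': 32, 'y': 93}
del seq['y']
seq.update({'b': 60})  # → {'c': 31, 'a': 32, 'b': 60}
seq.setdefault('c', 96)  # 31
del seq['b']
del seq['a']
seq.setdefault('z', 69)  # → 69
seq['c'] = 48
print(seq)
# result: {'c': 48, 'z': 69}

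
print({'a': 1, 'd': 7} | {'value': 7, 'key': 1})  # {'a': 1, 'd': 7, 'value': 7, 'key': 1}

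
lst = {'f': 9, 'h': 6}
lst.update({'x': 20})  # {'f': 9, 'h': 6, 'x': 20}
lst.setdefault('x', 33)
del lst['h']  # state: {'f': 9, 'x': 20}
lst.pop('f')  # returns 9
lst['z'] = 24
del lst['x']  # {'z': 24}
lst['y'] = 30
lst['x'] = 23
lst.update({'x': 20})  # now {'z': 24, 'y': 30, 'x': 20}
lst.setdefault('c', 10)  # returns 10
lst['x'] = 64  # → {'z': 24, 'y': 30, 'x': 64, 'c': 10}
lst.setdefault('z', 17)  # 24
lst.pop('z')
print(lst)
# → {'y': 30, 'x': 64, 'c': 10}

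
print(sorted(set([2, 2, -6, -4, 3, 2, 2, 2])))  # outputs [-6, -4, 2, 3]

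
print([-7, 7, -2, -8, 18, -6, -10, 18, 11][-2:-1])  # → [18]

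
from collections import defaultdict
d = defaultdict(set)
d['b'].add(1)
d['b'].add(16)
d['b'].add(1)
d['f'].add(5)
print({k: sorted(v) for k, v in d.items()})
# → {'b': [1, 16], 'f': [5]}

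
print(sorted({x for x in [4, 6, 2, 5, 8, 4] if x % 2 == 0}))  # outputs [2, 4, 6, 8]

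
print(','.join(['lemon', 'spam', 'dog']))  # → lemon,spam,dog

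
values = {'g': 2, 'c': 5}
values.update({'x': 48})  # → {'g': 2, 'c': 5, 'x': 48}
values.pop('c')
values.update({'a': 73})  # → {'g': 2, 'x': 48, 'a': 73}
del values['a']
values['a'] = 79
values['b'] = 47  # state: {'g': 2, 'x': 48, 'a': 79, 'b': 47}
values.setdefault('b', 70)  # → 47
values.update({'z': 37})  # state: {'g': 2, 'x': 48, 'a': 79, 'b': 47, 'z': 37}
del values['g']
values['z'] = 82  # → {'x': 48, 'a': 79, 'b': 47, 'z': 82}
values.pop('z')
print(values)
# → {'x': 48, 'a': 79, 'b': 47}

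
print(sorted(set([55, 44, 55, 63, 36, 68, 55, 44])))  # [36, 44, 55, 63, 68]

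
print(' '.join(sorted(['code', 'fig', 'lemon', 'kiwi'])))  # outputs code fig kiwi lemon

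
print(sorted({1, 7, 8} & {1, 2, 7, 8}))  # [1, 7, 8]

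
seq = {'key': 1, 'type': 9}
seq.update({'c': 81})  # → {'key': 1, 'type': 9, 'c': 81}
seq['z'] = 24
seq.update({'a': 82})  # {'key': 1, 'type': 9, 'c': 81, 'z': 24, 'a': 82}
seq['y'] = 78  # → {'key': 1, 'type': 9, 'c': 81, 'z': 24, 'a': 82, 'y': 78}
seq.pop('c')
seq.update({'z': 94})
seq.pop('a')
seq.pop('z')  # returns 94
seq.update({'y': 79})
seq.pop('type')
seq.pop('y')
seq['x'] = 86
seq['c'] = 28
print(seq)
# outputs {'key': 1, 'x': 86, 'c': 28}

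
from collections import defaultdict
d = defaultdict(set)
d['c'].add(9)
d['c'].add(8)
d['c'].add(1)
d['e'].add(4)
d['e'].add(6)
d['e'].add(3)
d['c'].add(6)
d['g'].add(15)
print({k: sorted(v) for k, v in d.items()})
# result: {'c': [1, 6, 8, 9], 'e': [3, 4, 6], 'g': [15]}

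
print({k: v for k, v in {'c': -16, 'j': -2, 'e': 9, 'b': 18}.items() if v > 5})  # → {'e': 9, 'b': 18}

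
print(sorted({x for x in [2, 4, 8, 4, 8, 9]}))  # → [2, 4, 8, 9]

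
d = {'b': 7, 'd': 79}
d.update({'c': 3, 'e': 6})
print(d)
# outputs {'b': 7, 'd': 79, 'c': 3, 'e': 6}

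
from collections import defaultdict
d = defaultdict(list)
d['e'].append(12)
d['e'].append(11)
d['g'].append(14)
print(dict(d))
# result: {'e': [12, 11], 'g': [14]}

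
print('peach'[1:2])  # e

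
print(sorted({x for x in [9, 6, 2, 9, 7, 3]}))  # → [2, 3, 6, 7, 9]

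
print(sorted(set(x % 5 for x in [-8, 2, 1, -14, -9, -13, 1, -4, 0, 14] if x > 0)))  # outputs [1, 2, 4]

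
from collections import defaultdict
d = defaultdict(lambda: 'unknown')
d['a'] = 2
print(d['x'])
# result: unknown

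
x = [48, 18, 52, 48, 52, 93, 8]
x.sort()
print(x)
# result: [8, 18, 48, 48, 52, 52, 93]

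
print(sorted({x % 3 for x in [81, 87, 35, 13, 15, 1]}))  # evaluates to [0, 1, 2]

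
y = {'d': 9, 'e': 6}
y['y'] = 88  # {'d': 9, 'e': 6, 'y': 88}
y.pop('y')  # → 88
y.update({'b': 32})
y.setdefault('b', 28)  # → 32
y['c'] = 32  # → {'d': 9, 'e': 6, 'b': 32, 'c': 32}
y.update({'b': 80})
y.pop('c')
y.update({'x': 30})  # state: {'d': 9, 'e': 6, 'b': 80, 'x': 30}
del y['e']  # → {'d': 9, 'b': 80, 'x': 30}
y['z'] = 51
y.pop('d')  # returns 9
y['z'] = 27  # {'b': 80, 'x': 30, 'z': 27}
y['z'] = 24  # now {'b': 80, 'x': 30, 'z': 24}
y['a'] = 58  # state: {'b': 80, 'x': 30, 'z': 24, 'a': 58}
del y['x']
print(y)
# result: {'b': 80, 'z': 24, 'a': 58}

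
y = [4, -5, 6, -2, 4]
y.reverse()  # [4, -2, 6, -5, 4]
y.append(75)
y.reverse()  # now [75, 4, -5, 6, -2, 4]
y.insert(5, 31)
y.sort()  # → [-5, -2, 4, 4, 6, 31, 75]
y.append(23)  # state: [-5, -2, 4, 4, 6, 31, 75, 23]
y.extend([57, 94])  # [-5, -2, 4, 4, 6, 31, 75, 23, 57, 94]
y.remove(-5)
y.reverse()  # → [94, 57, 23, 75, 31, 6, 4, 4, -2]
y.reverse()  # [-2, 4, 4, 6, 31, 75, 23, 57, 94]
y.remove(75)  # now [-2, 4, 4, 6, 31, 23, 57, 94]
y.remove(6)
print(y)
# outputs [-2, 4, 4, 31, 23, 57, 94]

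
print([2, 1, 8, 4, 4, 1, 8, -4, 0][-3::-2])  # [8, 4, 8, 2]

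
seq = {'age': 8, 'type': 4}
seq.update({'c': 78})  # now {'age': 8, 'type': 4, 'c': 78}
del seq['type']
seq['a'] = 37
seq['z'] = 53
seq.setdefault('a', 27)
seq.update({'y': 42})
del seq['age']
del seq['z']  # {'c': 78, 'a': 37, 'y': 42}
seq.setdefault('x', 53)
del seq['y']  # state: {'c': 78, 'a': 37, 'x': 53}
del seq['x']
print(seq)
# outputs {'c': 78, 'a': 37}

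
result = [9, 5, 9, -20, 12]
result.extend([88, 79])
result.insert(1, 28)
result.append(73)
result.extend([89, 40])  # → [9, 28, 5, 9, -20, 12, 88, 79, 73, 89, 40]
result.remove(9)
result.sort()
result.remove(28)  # [-20, 5, 9, 12, 40, 73, 79, 88, 89]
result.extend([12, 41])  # [-20, 5, 9, 12, 40, 73, 79, 88, 89, 12, 41]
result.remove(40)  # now [-20, 5, 9, 12, 73, 79, 88, 89, 12, 41]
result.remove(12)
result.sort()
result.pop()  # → 89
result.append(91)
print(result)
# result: [-20, 5, 9, 12, 41, 73, 79, 88, 91]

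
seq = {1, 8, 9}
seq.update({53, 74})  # {1, 8, 9, 53, 74}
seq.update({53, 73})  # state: {1, 8, 9, 53, 73, 74}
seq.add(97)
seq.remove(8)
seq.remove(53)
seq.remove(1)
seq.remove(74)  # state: {9, 73, 97}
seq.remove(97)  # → {9, 73}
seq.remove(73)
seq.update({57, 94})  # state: {9, 57, 94}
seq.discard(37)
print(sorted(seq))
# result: [9, 57, 94]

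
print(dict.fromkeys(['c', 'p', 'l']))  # {'c': None, 'p': None, 'l': None}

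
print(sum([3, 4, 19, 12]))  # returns 38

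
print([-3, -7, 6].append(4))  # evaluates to None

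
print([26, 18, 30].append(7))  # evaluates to None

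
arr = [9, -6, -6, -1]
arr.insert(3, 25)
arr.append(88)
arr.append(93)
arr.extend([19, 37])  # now [9, -6, -6, 25, -1, 88, 93, 19, 37]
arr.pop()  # 37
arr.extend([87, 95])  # [9, -6, -6, 25, -1, 88, 93, 19, 87, 95]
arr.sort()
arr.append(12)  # [-6, -6, -1, 9, 19, 25, 87, 88, 93, 95, 12]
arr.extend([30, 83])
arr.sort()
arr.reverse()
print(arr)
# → [95, 93, 88, 87, 83, 30, 25, 19, 12, 9, -1, -6, -6]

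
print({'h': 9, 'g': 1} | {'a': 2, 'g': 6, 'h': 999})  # {'h': 999, 'g': 6, 'a': 2}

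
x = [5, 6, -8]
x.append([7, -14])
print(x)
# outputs [5, 6, -8, [7, -14]]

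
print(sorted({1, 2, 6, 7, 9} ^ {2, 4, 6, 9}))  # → [1, 4, 7]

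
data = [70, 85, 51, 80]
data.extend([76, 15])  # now [70, 85, 51, 80, 76, 15]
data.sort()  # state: [15, 51, 70, 76, 80, 85]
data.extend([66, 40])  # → [15, 51, 70, 76, 80, 85, 66, 40]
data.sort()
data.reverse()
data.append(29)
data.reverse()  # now [29, 15, 40, 51, 66, 70, 76, 80, 85]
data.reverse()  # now [85, 80, 76, 70, 66, 51, 40, 15, 29]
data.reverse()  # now [29, 15, 40, 51, 66, 70, 76, 80, 85]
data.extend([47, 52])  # [29, 15, 40, 51, 66, 70, 76, 80, 85, 47, 52]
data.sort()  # [15, 29, 40, 47, 51, 52, 66, 70, 76, 80, 85]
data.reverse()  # [85, 80, 76, 70, 66, 52, 51, 47, 40, 29, 15]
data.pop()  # 15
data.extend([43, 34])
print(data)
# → [85, 80, 76, 70, 66, 52, 51, 47, 40, 29, 43, 34]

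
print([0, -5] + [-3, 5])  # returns [0, -5, -3, 5]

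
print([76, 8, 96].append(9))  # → None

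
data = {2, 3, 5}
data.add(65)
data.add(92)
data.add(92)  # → {2, 3, 5, 65, 92}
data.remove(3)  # {2, 5, 65, 92}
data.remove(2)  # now {5, 65, 92}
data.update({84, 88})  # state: {5, 65, 84, 88, 92}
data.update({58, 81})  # {5, 58, 65, 81, 84, 88, 92}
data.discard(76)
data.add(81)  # {5, 58, 65, 81, 84, 88, 92}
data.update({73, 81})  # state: {5, 58, 65, 73, 81, 84, 88, 92}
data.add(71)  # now {5, 58, 65, 71, 73, 81, 84, 88, 92}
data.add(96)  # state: {5, 58, 65, 71, 73, 81, 84, 88, 92, 96}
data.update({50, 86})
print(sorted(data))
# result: [5, 50, 58, 65, 71, 73, 81, 84, 86, 88, 92, 96]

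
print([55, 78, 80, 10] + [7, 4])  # [55, 78, 80, 10, 7, 4]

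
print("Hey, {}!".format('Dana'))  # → Hey, Dana!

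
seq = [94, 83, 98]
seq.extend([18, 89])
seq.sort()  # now [18, 83, 89, 94, 98]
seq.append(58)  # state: [18, 83, 89, 94, 98, 58]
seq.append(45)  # [18, 83, 89, 94, 98, 58, 45]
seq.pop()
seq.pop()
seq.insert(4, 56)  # [18, 83, 89, 94, 56, 98]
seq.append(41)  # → [18, 83, 89, 94, 56, 98, 41]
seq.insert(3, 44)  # [18, 83, 89, 44, 94, 56, 98, 41]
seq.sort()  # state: [18, 41, 44, 56, 83, 89, 94, 98]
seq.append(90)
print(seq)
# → [18, 41, 44, 56, 83, 89, 94, 98, 90]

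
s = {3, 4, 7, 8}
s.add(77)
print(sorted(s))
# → [3, 4, 7, 8, 77]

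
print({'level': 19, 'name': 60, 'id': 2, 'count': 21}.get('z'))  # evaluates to None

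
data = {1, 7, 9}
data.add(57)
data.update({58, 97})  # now {1, 7, 9, 57, 58, 97}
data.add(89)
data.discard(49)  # {1, 7, 9, 57, 58, 89, 97}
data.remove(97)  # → {1, 7, 9, 57, 58, 89}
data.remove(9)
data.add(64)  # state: {1, 7, 57, 58, 64, 89}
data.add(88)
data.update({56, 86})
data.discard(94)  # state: {1, 7, 56, 57, 58, 64, 86, 88, 89}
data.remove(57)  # {1, 7, 56, 58, 64, 86, 88, 89}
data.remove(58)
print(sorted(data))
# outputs [1, 7, 56, 64, 86, 88, 89]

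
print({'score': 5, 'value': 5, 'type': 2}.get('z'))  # None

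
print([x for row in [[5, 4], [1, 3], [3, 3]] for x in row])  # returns [5, 4, 1, 3, 3, 3]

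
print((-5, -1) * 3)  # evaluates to (-5, -1, -5, -1, -5, -1)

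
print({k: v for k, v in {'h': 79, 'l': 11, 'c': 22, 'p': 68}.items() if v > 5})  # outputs {'h': 79, 'l': 11, 'c': 22, 'p': 68}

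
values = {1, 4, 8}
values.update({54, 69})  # {1, 4, 8, 54, 69}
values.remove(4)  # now {1, 8, 54, 69}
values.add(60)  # {1, 8, 54, 60, 69}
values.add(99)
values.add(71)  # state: {1, 8, 54, 60, 69, 71, 99}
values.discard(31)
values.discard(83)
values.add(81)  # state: {1, 8, 54, 60, 69, 71, 81, 99}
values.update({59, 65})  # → {1, 8, 54, 59, 60, 65, 69, 71, 81, 99}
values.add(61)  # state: {1, 8, 54, 59, 60, 61, 65, 69, 71, 81, 99}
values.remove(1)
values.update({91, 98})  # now {8, 54, 59, 60, 61, 65, 69, 71, 81, 91, 98, 99}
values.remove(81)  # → {8, 54, 59, 60, 61, 65, 69, 71, 91, 98, 99}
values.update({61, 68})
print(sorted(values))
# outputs [8, 54, 59, 60, 61, 65, 68, 69, 71, 91, 98, 99]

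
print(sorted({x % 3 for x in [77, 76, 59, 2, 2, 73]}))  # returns [1, 2]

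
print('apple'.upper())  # APPLE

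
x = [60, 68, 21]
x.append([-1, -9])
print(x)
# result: [60, 68, 21, [-1, -9]]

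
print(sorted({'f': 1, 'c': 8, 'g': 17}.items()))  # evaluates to [('c', 8), ('f', 1), ('g', 17)]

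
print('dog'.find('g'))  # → 2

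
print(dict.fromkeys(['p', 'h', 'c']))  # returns {'p': None, 'h': None, 'c': None}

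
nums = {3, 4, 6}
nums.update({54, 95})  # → {3, 4, 6, 54, 95}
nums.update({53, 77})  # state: {3, 4, 6, 53, 54, 77, 95}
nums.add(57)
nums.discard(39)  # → {3, 4, 6, 53, 54, 57, 77, 95}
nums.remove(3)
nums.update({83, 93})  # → {4, 6, 53, 54, 57, 77, 83, 93, 95}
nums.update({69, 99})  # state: {4, 6, 53, 54, 57, 69, 77, 83, 93, 95, 99}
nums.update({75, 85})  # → {4, 6, 53, 54, 57, 69, 75, 77, 83, 85, 93, 95, 99}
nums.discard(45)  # {4, 6, 53, 54, 57, 69, 75, 77, 83, 85, 93, 95, 99}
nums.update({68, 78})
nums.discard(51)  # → {4, 6, 53, 54, 57, 68, 69, 75, 77, 78, 83, 85, 93, 95, 99}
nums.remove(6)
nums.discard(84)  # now {4, 53, 54, 57, 68, 69, 75, 77, 78, 83, 85, 93, 95, 99}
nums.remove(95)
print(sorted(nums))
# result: [4, 53, 54, 57, 68, 69, 75, 77, 78, 83, 85, 93, 99]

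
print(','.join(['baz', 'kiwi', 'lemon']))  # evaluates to baz,kiwi,lemon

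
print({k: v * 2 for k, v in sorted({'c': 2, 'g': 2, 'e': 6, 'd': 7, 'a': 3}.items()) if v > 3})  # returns {'d': 14, 'e': 12}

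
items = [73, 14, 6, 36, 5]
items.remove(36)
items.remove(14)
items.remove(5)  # [73, 6]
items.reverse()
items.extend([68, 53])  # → [6, 73, 68, 53]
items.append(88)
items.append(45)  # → [6, 73, 68, 53, 88, 45]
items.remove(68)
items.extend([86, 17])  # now [6, 73, 53, 88, 45, 86, 17]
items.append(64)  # [6, 73, 53, 88, 45, 86, 17, 64]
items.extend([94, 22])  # [6, 73, 53, 88, 45, 86, 17, 64, 94, 22]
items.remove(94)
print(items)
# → [6, 73, 53, 88, 45, 86, 17, 64, 22]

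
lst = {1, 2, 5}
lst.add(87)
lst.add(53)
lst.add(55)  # {1, 2, 5, 53, 55, 87}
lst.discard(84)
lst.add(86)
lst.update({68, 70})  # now {1, 2, 5, 53, 55, 68, 70, 86, 87}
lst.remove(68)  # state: {1, 2, 5, 53, 55, 70, 86, 87}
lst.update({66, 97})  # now {1, 2, 5, 53, 55, 66, 70, 86, 87, 97}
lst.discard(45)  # {1, 2, 5, 53, 55, 66, 70, 86, 87, 97}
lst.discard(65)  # {1, 2, 5, 53, 55, 66, 70, 86, 87, 97}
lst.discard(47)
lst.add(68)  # {1, 2, 5, 53, 55, 66, 68, 70, 86, 87, 97}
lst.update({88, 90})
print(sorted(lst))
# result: [1, 2, 5, 53, 55, 66, 68, 70, 86, 87, 88, 90, 97]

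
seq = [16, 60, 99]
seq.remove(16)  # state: [60, 99]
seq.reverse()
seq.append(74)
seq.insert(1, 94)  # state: [99, 94, 60, 74]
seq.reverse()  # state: [74, 60, 94, 99]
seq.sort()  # [60, 74, 94, 99]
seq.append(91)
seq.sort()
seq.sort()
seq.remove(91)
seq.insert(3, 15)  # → [60, 74, 94, 15, 99]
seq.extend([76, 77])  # [60, 74, 94, 15, 99, 76, 77]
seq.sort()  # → [15, 60, 74, 76, 77, 94, 99]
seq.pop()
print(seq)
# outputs [15, 60, 74, 76, 77, 94]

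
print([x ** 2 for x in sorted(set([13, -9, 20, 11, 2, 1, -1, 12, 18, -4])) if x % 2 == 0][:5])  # [16, 4, 144, 324, 400]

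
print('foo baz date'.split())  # ['foo', 'baz', 'date']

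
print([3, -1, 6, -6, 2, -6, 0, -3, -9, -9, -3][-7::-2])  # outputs [2, 6, 3]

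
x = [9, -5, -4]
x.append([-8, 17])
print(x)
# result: [9, -5, -4, [-8, 17]]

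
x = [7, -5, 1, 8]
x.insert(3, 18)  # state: [7, -5, 1, 18, 8]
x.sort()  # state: [-5, 1, 7, 8, 18]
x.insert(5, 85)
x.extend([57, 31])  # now [-5, 1, 7, 8, 18, 85, 57, 31]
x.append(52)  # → [-5, 1, 7, 8, 18, 85, 57, 31, 52]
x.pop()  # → 52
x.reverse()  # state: [31, 57, 85, 18, 8, 7, 1, -5]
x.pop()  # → -5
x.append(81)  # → [31, 57, 85, 18, 8, 7, 1, 81]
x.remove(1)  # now [31, 57, 85, 18, 8, 7, 81]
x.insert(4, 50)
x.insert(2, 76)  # [31, 57, 76, 85, 18, 50, 8, 7, 81]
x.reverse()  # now [81, 7, 8, 50, 18, 85, 76, 57, 31]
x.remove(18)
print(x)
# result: [81, 7, 8, 50, 85, 76, 57, 31]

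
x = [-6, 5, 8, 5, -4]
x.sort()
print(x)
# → [-6, -4, 5, 5, 8]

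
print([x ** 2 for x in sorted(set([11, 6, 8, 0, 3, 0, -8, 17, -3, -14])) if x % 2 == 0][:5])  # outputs [196, 64, 0, 36, 64]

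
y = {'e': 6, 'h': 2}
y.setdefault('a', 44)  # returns 44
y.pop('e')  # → 6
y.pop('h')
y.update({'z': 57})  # {'a': 44, 'z': 57}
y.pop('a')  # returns 44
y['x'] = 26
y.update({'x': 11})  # {'z': 57, 'x': 11}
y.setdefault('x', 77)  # 11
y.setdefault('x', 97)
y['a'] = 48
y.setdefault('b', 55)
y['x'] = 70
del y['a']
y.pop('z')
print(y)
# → {'x': 70, 'b': 55}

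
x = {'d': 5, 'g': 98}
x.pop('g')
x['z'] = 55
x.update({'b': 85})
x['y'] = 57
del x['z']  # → {'d': 5, 'b': 85, 'y': 57}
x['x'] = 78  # {'d': 5, 'b': 85, 'y': 57, 'x': 78}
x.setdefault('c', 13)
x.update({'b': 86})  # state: {'d': 5, 'b': 86, 'y': 57, 'x': 78, 'c': 13}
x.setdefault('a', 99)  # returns 99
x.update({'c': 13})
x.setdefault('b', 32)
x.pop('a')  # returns 99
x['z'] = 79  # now {'d': 5, 'b': 86, 'y': 57, 'x': 78, 'c': 13, 'z': 79}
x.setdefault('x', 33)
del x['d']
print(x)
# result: {'b': 86, 'y': 57, 'x': 78, 'c': 13, 'z': 79}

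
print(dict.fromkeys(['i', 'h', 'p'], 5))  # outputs {'i': 5, 'h': 5, 'p': 5}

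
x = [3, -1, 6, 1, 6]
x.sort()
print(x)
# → [-1, 1, 3, 6, 6]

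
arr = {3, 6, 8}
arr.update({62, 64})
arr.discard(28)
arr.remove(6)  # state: {3, 8, 62, 64}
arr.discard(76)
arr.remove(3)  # {8, 62, 64}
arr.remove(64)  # {8, 62}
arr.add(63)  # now {8, 62, 63}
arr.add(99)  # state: {8, 62, 63, 99}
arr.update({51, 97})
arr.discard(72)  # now {8, 51, 62, 63, 97, 99}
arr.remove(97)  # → {8, 51, 62, 63, 99}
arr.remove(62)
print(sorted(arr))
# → [8, 51, 63, 99]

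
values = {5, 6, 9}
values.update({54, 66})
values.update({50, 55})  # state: {5, 6, 9, 50, 54, 55, 66}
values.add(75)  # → {5, 6, 9, 50, 54, 55, 66, 75}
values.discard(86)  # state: {5, 6, 9, 50, 54, 55, 66, 75}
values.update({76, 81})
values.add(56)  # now {5, 6, 9, 50, 54, 55, 56, 66, 75, 76, 81}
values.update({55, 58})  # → {5, 6, 9, 50, 54, 55, 56, 58, 66, 75, 76, 81}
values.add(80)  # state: {5, 6, 9, 50, 54, 55, 56, 58, 66, 75, 76, 80, 81}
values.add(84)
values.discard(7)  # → {5, 6, 9, 50, 54, 55, 56, 58, 66, 75, 76, 80, 81, 84}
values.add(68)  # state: {5, 6, 9, 50, 54, 55, 56, 58, 66, 68, 75, 76, 80, 81, 84}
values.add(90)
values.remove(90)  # {5, 6, 9, 50, 54, 55, 56, 58, 66, 68, 75, 76, 80, 81, 84}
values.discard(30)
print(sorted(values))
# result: [5, 6, 9, 50, 54, 55, 56, 58, 66, 68, 75, 76, 80, 81, 84]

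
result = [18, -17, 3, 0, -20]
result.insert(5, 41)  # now [18, -17, 3, 0, -20, 41]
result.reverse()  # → [41, -20, 0, 3, -17, 18]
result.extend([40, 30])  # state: [41, -20, 0, 3, -17, 18, 40, 30]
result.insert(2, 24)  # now [41, -20, 24, 0, 3, -17, 18, 40, 30]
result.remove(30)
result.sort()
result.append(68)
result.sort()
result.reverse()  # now [68, 41, 40, 24, 18, 3, 0, -17, -20]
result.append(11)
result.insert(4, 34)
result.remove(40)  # [68, 41, 24, 34, 18, 3, 0, -17, -20, 11]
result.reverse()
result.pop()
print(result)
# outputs [11, -20, -17, 0, 3, 18, 34, 24, 41]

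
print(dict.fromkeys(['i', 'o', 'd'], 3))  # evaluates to {'i': 3, 'o': 3, 'd': 3}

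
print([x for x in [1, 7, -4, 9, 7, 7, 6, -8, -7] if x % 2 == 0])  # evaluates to [-4, 6, -8]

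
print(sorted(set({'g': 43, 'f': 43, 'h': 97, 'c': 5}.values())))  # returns [5, 43, 97]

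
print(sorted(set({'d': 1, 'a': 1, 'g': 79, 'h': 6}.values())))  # [1, 6, 79]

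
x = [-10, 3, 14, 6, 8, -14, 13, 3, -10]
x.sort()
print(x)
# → [-14, -10, -10, 3, 3, 6, 8, 13, 14]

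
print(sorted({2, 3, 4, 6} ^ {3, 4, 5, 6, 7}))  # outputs [2, 5, 7]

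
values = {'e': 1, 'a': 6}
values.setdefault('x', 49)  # 49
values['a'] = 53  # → {'e': 1, 'a': 53, 'x': 49}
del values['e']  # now {'a': 53, 'x': 49}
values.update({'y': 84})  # {'a': 53, 'x': 49, 'y': 84}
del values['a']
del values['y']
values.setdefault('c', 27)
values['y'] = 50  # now {'x': 49, 'c': 27, 'y': 50}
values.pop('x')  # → 49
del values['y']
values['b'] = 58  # {'c': 27, 'b': 58}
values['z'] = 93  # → {'c': 27, 'b': 58, 'z': 93}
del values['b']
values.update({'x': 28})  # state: {'c': 27, 'z': 93, 'x': 28}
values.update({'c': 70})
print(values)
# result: {'c': 70, 'z': 93, 'x': 28}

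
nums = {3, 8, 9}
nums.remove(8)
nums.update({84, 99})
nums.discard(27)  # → {3, 9, 84, 99}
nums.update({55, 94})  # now {3, 9, 55, 84, 94, 99}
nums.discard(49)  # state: {3, 9, 55, 84, 94, 99}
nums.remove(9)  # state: {3, 55, 84, 94, 99}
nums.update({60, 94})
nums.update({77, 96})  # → {3, 55, 60, 77, 84, 94, 96, 99}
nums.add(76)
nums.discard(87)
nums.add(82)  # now {3, 55, 60, 76, 77, 82, 84, 94, 96, 99}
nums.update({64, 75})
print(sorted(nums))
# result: [3, 55, 60, 64, 75, 76, 77, 82, 84, 94, 96, 99]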